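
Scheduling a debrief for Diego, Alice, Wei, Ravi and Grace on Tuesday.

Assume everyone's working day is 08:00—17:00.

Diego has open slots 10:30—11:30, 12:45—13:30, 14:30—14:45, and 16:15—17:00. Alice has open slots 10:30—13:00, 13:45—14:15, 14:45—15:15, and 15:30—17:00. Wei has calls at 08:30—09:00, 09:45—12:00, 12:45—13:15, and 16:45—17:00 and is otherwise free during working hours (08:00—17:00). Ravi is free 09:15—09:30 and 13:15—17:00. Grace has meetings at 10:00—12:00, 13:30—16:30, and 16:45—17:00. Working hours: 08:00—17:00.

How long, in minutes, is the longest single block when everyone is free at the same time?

Wei free within 08:00–17:00: 08:00–08:30, 09:00–09:45, 12:00–12:45, 13:15–16:45.
Grace free within 08:00–17:00: 08:00–10:00, 12:00–13:30, 16:30–16:45.
Diego ∩ Alice: 10:30–11:30, 12:45–13:00, 16:15–17:00.
Diego ∩ Alice ∩ Wei: 16:15–16:45.
Diego ∩ Alice ∩ Wei ∩ Ravi: 16:15–16:45.
Diego ∩ Alice ∩ Wei ∩ Ravi ∩ Grace: 16:30–16:45.
Single common window of 15 minutes.

15 minutes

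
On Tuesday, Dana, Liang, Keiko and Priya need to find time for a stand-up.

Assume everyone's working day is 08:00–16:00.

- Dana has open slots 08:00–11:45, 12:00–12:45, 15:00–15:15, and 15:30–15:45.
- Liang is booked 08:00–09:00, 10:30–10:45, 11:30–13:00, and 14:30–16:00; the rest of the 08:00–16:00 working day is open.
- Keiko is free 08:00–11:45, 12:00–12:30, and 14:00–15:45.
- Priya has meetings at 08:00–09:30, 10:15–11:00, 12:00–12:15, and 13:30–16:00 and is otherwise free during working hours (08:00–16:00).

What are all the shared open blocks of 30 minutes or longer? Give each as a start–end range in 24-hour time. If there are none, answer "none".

Liang free within 08:00–16:00: 09:00–10:30, 10:45–11:30, 13:00–14:30.
Priya free within 08:00–16:00: 09:30–10:15, 11:00–12:00, 12:15–13:30.
Dana ∩ Liang: 09:00–10:30, 10:45–11:30.
Dana ∩ Liang ∩ Keiko: 09:00–10:30, 10:45–11:30.
Dana ∩ Liang ∩ Keiko ∩ Priya: 09:30–10:15, 11:00–11:30.
Windows ≥ 30 min: 09:30–10:15, 11:00–11:30.

09:30–10:15, 11:00–11:30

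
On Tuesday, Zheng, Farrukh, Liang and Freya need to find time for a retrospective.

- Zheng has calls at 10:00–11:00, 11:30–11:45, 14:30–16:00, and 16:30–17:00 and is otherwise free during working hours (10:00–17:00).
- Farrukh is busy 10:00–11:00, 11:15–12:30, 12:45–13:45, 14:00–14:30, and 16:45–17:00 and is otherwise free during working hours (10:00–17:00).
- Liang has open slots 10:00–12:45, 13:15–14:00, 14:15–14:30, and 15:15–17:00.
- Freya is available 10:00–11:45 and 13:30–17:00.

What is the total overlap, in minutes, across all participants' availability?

60 minutes

Zheng free within 10:00–17:00: 11:00–11:30, 11:45–14:30, 16:00–16:30.
Farrukh free within 10:00–17:00: 11:00–11:15, 12:30–12:45, 13:45–14:00, 14:30–16:45.
Zheng ∩ Farrukh: 11:00–11:15, 12:30–12:45, 13:45–14:00, 16:00–16:30.
Zheng ∩ Farrukh ∩ Liang: 11:00–11:15, 12:30–12:45, 13:45–14:00, 16:00–16:30.
Zheng ∩ Farrukh ∩ Liang ∩ Freya: 11:00–11:15, 13:45–14:00, 16:00–16:30.
Total common minutes: 15 + 15 + 30 = 60.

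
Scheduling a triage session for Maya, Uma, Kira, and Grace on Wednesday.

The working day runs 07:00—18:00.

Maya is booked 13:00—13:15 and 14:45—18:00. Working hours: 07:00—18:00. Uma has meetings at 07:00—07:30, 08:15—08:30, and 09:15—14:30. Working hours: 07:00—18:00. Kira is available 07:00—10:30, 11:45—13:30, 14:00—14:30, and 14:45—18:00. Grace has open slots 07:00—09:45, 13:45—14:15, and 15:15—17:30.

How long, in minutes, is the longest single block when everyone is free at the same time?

45 minutes

Maya free within 07:00–18:00: 07:00–13:00, 13:15–14:45.
Uma free within 07:00–18:00: 07:30–08:15, 08:30–09:15, 14:30–18:00.
Maya ∩ Uma: 07:30–08:15, 08:30–09:15, 14:30–14:45.
Maya ∩ Uma ∩ Kira: 07:30–08:15, 08:30–09:15.
Maya ∩ Uma ∩ Kira ∩ Grace: 07:30–08:15, 08:30–09:15.
Common window lengths: 45, 45 min; longest is 45.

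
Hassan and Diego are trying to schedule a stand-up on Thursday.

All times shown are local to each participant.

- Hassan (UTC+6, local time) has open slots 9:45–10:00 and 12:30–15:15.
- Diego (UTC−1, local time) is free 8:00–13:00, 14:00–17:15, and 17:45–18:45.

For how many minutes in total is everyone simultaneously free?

Hassan → UTC: 03:45–04:00, 06:30–09:15.
Diego → UTC: 09:00–14:00, 15:00–18:15, 18:45–19:45.
Hassan ∩ Diego: 09:00–09:15.
Total common minutes: 15.

15 minutes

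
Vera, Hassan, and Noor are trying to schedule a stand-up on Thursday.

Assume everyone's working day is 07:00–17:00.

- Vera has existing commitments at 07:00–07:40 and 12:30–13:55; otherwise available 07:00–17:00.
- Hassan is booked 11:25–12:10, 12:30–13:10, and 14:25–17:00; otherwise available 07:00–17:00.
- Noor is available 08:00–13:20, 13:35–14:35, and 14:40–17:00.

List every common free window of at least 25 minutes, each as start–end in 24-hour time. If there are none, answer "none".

Vera free within 07:00–17:00: 07:40–12:30, 13:55–17:00.
Hassan free within 07:00–17:00: 07:00–11:25, 12:10–12:30, 13:10–14:25.
Vera ∩ Hassan: 07:40–11:25, 12:10–12:30, 13:55–14:25.
Vera ∩ Hassan ∩ Noor: 08:00–11:25, 12:10–12:30, 13:55–14:25.
Windows ≥ 25 min: 08:00–11:25, 13:55–14:25.

08:00–11:25, 13:55–14:25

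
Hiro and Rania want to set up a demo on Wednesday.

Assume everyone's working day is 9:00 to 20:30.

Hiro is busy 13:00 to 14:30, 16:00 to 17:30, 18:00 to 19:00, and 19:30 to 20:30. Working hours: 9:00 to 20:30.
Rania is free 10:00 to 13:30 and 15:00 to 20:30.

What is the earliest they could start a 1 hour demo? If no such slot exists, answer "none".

Hiro free within 09:00–20:30: 09:00–13:00, 14:30–16:00, 17:30–18:00, 19:00–19:30.
Hiro ∩ Rania: 10:00–13:00, 15:00–16:00, 17:30–18:00, 19:00–19:30.
Windows ≥ 60 min: 10:00–13:00, 15:00–16:00.
Earliest such window starts at 10:00.

10:00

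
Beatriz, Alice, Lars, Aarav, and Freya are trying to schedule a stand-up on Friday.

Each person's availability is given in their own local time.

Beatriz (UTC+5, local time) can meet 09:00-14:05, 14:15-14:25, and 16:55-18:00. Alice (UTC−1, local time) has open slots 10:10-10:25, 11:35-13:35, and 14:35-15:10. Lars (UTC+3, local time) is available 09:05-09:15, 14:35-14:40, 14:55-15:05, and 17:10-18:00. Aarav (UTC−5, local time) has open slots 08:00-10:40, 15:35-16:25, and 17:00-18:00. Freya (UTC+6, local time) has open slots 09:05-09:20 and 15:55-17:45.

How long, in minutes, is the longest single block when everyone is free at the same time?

0 minutes

Beatriz → UTC: 04:00–09:05, 09:15–09:25, 11:55–13:00.
Alice → UTC: 11:10–11:25, 12:35–14:35, 15:35–16:10.
Lars → UTC: 06:05–06:15, 11:35–11:40, 11:55–12:05, 14:10–15:00.
Aarav → UTC: 13:00–15:40, 20:35–21:25, 22:00–23:00.
Freya → UTC: 03:05–03:20, 09:55–11:45.
Beatriz ∩ Alice: 12:35–13:00.
Beatriz ∩ Alice ∩ Lars: (none).
Beatriz ∩ Alice ∩ Lars ∩ Aarav: (none).
Beatriz ∩ Alice ∩ Lars ∩ Aarav ∩ Freya: (none).
No common window.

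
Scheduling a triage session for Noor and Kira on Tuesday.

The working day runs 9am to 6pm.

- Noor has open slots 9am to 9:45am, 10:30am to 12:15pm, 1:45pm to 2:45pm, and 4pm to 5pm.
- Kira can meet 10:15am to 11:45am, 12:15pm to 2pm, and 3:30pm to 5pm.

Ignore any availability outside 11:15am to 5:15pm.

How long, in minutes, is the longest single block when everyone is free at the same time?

60 minutes

Noor ∩ Kira: 10:30–11:45, 13:45–14:00, 16:00–17:00.
Restricted to 11:15–17:15: 11:15–11:45, 13:45–14:00, 16:00–17:00.
Common window lengths: 30, 15, 60 min; longest is 60.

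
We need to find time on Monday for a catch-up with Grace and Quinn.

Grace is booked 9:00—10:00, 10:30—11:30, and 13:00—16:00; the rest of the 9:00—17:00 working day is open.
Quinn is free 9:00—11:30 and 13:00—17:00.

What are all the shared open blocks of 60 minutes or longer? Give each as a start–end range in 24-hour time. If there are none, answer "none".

Grace free within 09:00–17:00: 10:00–10:30, 11:30–13:00, 16:00–17:00.
Grace ∩ Quinn: 10:00–10:30, 16:00–17:00.
Windows ≥ 60 min: 16:00–17:00.

16:00–17:00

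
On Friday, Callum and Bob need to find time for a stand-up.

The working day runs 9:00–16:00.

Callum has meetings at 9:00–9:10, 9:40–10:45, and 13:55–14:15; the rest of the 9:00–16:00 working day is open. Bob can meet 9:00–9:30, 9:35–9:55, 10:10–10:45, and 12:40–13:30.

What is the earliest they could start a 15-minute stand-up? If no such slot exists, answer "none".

09:10

Callum free within 09:00–16:00: 09:10–09:40, 10:45–13:55, 14:15–16:00.
Callum ∩ Bob: 09:10–09:30, 09:35–09:40, 12:40–13:30.
Windows ≥ 15 min: 09:10–09:30, 12:40–13:30.
Earliest such window starts at 09:10.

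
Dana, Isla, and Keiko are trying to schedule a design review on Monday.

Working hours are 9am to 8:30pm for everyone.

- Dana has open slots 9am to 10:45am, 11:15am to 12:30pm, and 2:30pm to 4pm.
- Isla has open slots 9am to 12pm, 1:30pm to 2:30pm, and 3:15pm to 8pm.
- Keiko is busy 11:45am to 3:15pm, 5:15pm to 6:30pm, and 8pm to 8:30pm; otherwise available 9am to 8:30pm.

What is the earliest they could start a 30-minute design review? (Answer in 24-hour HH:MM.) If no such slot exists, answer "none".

09:00

Keiko free within 09:00–20:30: 09:00–11:45, 15:15–17:15, 18:30–20:00.
Dana ∩ Isla: 09:00–10:45, 11:15–12:00, 15:15–16:00.
Dana ∩ Isla ∩ Keiko: 09:00–10:45, 11:15–11:45, 15:15–16:00.
Windows ≥ 30 min: 09:00–10:45, 11:15–11:45, 15:15–16:00.
Earliest such window starts at 09:00.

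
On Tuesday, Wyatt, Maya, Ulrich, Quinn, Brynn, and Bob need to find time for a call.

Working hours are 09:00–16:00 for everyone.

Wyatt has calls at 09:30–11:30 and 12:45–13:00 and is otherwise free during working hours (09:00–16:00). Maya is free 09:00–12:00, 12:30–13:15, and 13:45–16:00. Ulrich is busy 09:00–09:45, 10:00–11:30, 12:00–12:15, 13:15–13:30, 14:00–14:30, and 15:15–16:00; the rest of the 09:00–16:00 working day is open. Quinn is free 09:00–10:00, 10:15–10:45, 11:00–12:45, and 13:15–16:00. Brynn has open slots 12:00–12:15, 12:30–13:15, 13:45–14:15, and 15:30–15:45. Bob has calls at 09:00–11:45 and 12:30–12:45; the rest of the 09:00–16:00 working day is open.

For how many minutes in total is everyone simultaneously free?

15 minutes

Wyatt free within 09:00–16:00: 09:00–09:30, 11:30–12:45, 13:00–16:00.
Ulrich free within 09:00–16:00: 09:45–10:00, 11:30–12:00, 12:15–13:15, 13:30–14:00, 14:30–15:15.
Bob free within 09:00–16:00: 11:45–12:30, 12:45–16:00.
Wyatt ∩ Maya: 09:00–09:30, 11:30–12:00, 12:30–12:45, 13:00–13:15, 13:45–16:00.
Wyatt ∩ Maya ∩ Ulrich: 11:30–12:00, 12:30–12:45, 13:00–13:15, 13:45–14:00, 14:30–15:15.
Wyatt ∩ Maya ∩ Ulrich ∩ Quinn: 11:30–12:00, 12:30–12:45, 13:45–14:00, 14:30–15:15.
Wyatt ∩ Maya ∩ Ulrich ∩ Quinn ∩ Brynn: 12:30–12:45, 13:45–14:00.
Wyatt ∩ Maya ∩ Ulrich ∩ Quinn ∩ Brynn ∩ Bob: 13:45–14:00.
Total common minutes: 15.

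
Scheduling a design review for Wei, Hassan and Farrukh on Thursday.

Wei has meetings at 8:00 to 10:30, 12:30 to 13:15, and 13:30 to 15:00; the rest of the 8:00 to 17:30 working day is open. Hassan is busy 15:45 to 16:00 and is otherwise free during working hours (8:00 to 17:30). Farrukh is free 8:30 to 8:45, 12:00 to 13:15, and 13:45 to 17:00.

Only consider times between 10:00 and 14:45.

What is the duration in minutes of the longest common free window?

30 minutes

Wei free within 08:00–17:30: 10:30–12:30, 13:15–13:30, 15:00–17:30.
Hassan free within 08:00–17:30: 08:00–15:45, 16:00–17:30.
Wei ∩ Hassan: 10:30–12:30, 13:15–13:30, 15:00–15:45, 16:00–17:30.
Wei ∩ Hassan ∩ Farrukh: 12:00–12:30, 15:00–15:45, 16:00–17:00.
Restricted to 10:00–14:45: 12:00–12:30.
Single common window of 30 minutes.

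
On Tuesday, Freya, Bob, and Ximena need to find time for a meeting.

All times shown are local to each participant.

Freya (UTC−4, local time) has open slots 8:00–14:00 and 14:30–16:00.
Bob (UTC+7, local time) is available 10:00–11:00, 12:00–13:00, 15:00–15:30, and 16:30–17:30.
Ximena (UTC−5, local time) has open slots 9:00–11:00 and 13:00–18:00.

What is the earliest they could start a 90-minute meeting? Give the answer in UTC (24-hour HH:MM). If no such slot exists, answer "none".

none

Freya → UTC: 12:00–18:00, 18:30–20:00.
Bob → UTC: 03:00–04:00, 05:00–06:00, 08:00–08:30, 09:30–10:30.
Ximena → UTC: 14:00–16:00, 18:00–23:00.
Freya ∩ Bob: (none).
Freya ∩ Bob ∩ Ximena: (none).
Windows ≥ 90 min: (none).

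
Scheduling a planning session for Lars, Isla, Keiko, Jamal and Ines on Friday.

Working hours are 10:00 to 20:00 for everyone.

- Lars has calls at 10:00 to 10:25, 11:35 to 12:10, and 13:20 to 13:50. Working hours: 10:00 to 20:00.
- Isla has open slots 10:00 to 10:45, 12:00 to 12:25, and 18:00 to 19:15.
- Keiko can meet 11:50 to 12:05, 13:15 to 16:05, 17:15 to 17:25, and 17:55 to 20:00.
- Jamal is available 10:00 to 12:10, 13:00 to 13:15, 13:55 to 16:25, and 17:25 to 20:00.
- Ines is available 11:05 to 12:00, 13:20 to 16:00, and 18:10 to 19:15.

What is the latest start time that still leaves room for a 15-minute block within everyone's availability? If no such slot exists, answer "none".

Lars free within 10:00–20:00: 10:25–11:35, 12:10–13:20, 13:50–20:00.
Lars ∩ Isla: 10:25–10:45, 12:10–12:25, 18:00–19:15.
Lars ∩ Isla ∩ Keiko: 18:00–19:15.
Lars ∩ Isla ∩ Keiko ∩ Jamal: 18:00–19:15.
Lars ∩ Isla ∩ Keiko ∩ Jamal ∩ Ines: 18:10–19:15.
Windows ≥ 15 min: 18:10–19:15.
Latest start in the last window 18:10–19:15 is 19:15 − 15 min = 19:00.

19:00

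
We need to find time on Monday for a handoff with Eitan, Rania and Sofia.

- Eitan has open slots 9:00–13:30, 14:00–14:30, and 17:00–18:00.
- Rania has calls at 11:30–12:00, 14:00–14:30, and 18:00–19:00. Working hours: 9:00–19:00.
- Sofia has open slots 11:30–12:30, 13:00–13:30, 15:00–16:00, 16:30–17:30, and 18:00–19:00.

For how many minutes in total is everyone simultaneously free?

90 minutes

Rania free within 09:00–19:00: 09:00–11:30, 12:00–14:00, 14:30–18:00.
Eitan ∩ Rania: 09:00–11:30, 12:00–13:30, 17:00–18:00.
Eitan ∩ Rania ∩ Sofia: 12:00–12:30, 13:00–13:30, 17:00–17:30.
Total common minutes: 30 + 30 + 30 = 90.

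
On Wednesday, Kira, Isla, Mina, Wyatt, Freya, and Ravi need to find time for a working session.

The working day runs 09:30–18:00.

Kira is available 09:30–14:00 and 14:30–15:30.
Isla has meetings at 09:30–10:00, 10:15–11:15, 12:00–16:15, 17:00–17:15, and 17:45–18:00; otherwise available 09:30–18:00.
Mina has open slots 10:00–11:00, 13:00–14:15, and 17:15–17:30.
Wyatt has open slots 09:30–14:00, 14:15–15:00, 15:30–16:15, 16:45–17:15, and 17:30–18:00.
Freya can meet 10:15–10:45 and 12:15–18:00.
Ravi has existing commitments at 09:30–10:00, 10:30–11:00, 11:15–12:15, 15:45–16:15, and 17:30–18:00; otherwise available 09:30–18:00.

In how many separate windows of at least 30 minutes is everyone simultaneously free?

0

Isla free within 09:30–18:00: 10:00–10:15, 11:15–12:00, 16:15–17:00, 17:15–17:45.
Ravi free within 09:30–18:00: 10:00–10:30, 11:00–11:15, 12:15–15:45, 16:15–17:30.
Kira ∩ Isla: 10:00–10:15, 11:15–12:00.
Kira ∩ Isla ∩ Mina: 10:00–10:15.
Kira ∩ Isla ∩ Mina ∩ Wyatt: 10:00–10:15.
Kira ∩ Isla ∩ Mina ∩ Wyatt ∩ Freya: (none).
Kira ∩ Isla ∩ Mina ∩ Wyatt ∩ Freya ∩ Ravi: (none).
Windows ≥ 30 min: (none).
That's 0 windows.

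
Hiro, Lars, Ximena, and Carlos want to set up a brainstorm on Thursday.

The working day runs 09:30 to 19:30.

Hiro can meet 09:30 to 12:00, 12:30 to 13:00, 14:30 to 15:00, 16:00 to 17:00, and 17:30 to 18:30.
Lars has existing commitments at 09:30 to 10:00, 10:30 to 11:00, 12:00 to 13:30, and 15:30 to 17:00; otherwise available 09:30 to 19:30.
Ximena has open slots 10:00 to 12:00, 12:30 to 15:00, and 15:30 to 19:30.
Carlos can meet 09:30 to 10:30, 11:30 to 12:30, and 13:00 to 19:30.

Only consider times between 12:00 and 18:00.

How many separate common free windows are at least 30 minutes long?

Lars free within 09:30–19:30: 10:00–10:30, 11:00–12:00, 13:30–15:30, 17:00–19:30.
Hiro ∩ Lars: 10:00–10:30, 11:00–12:00, 14:30–15:00, 17:30–18:30.
Hiro ∩ Lars ∩ Ximena: 10:00–10:30, 11:00–12:00, 14:30–15:00, 17:30–18:30.
Hiro ∩ Lars ∩ Ximena ∩ Carlos: 10:00–10:30, 11:30–12:00, 14:30–15:00, 17:30–18:30.
Restricted to 12:00–18:00: 14:30–15:00, 17:30–18:00.
Windows ≥ 30 min: 14:30–15:00, 17:30–18:00.
That's 2 windows.

2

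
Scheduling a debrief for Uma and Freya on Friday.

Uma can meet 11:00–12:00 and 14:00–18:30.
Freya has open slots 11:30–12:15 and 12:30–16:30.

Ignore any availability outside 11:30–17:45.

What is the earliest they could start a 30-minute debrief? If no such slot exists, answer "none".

11:30

Uma ∩ Freya: 11:30–12:00, 14:00–16:30.
Restricted to 11:30–17:45: 11:30–12:00, 14:00–16:30.
Windows ≥ 30 min: 11:30–12:00, 14:00–16:30.
Earliest such window starts at 11:30.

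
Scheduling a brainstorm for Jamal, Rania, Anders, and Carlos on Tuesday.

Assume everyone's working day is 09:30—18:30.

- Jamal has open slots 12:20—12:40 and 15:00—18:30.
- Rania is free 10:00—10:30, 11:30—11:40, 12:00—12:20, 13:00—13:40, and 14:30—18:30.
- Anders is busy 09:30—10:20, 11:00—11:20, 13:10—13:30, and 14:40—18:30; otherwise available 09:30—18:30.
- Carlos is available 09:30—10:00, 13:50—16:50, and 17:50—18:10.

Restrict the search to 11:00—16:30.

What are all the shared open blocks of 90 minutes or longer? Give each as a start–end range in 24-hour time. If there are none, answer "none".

Anders free within 09:30–18:30: 10:20–11:00, 11:20–13:10, 13:30–14:40.
Jamal ∩ Rania: 15:00–18:30.
Jamal ∩ Rania ∩ Anders: (none).
Jamal ∩ Rania ∩ Anders ∩ Carlos: (none).
Restricted to 11:00–16:30: (none).
Windows ≥ 90 min: (none).

none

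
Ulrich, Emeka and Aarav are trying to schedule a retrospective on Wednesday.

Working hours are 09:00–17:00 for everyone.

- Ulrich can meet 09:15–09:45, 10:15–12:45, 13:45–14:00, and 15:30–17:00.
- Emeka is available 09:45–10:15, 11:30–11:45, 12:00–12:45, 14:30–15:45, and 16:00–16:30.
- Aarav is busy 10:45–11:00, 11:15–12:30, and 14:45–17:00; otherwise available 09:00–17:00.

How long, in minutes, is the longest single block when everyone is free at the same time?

15 minutes

Aarav free within 09:00–17:00: 09:00–10:45, 11:00–11:15, 12:30–14:45.
Ulrich ∩ Emeka: 11:30–11:45, 12:00–12:45, 15:30–15:45, 16:00–16:30.
Ulrich ∩ Emeka ∩ Aarav: 12:30–12:45.
Single common window of 15 minutes.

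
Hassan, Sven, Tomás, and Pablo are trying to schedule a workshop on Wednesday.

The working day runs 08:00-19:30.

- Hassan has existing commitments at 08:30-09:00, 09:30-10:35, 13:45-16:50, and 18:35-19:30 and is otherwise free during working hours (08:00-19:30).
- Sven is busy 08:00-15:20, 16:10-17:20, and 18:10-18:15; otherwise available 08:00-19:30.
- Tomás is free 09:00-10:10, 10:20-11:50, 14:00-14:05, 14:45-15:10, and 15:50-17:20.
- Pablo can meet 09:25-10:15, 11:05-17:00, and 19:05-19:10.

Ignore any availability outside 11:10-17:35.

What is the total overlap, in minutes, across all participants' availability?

0 minutes

Hassan free within 08:00–19:30: 08:00–08:30, 09:00–09:30, 10:35–13:45, 16:50–18:35.
Sven free within 08:00–19:30: 15:20–16:10, 17:20–18:10, 18:15–19:30.
Hassan ∩ Sven: 17:20–18:10, 18:15–18:35.
Hassan ∩ Sven ∩ Tomás: (none).
Hassan ∩ Sven ∩ Tomás ∩ Pablo: (none).
Restricted to 11:10–17:35: (none).
Total common minutes: 0.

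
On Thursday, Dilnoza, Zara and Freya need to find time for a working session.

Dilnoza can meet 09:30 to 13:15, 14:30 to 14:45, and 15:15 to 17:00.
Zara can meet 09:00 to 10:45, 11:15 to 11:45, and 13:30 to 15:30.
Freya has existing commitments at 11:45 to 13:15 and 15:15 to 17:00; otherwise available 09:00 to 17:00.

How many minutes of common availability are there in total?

120 minutes

Freya free within 09:00–17:00: 09:00–11:45, 13:15–15:15.
Dilnoza ∩ Zara: 09:30–10:45, 11:15–11:45, 14:30–14:45, 15:15–15:30.
Dilnoza ∩ Zara ∩ Freya: 09:30–10:45, 11:15–11:45, 14:30–14:45.
Total common minutes: 75 + 30 + 15 = 120.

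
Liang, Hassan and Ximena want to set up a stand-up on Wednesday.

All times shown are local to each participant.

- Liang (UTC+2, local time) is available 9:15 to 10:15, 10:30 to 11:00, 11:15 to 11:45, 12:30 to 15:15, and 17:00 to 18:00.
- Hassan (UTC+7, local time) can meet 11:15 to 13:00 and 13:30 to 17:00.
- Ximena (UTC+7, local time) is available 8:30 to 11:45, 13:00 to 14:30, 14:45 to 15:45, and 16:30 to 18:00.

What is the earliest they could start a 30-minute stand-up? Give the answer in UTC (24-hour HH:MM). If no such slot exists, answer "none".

07:45

Liang → UTC: 07:15–08:15, 08:30–09:00, 09:15–09:45, 10:30–13:15, 15:00–16:00.
Hassan → UTC: 04:15–06:00, 06:30–10:00.
Ximena → UTC: 01:30–04:45, 06:00–07:30, 07:45–08:45, 09:30–11:00.
Liang ∩ Hassan: 07:15–08:15, 08:30–09:00, 09:15–09:45.
Liang ∩ Hassan ∩ Ximena: 07:15–07:30, 07:45–08:15, 08:30–08:45, 09:30–09:45.
Windows ≥ 30 min: 07:45–08:15.
Earliest such window starts at 07:45.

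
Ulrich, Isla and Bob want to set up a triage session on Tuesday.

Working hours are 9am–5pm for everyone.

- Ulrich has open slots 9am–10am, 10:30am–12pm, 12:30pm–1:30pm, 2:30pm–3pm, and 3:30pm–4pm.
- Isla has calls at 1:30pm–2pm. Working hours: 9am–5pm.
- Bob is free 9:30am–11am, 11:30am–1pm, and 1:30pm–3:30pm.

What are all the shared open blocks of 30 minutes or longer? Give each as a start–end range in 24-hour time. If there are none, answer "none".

Isla free within 09:00–17:00: 09:00–13:30, 14:00–17:00.
Ulrich ∩ Isla: 09:00–10:00, 10:30–12:00, 12:30–13:30, 14:30–15:00, 15:30–16:00.
Ulrich ∩ Isla ∩ Bob: 09:30–10:00, 10:30–11:00, 11:30–12:00, 12:30–13:00, 14:30–15:00.
Windows ≥ 30 min: 09:30–10:00, 10:30–11:00, 11:30–12:00, 12:30–13:00, 14:30–15:00.

09:30–10:00, 10:30–11:00, 11:30–12:00, 12:30–13:00, 14:30–15:00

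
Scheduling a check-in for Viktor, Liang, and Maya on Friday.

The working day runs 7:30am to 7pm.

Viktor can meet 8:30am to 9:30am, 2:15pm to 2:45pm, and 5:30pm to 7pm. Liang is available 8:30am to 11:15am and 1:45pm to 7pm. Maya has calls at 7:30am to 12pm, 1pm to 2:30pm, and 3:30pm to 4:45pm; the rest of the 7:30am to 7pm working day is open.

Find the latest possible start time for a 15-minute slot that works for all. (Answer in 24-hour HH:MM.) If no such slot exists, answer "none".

18:45

Maya free within 07:30–19:00: 12:00–13:00, 14:30–15:30, 16:45–19:00.
Viktor ∩ Liang: 08:30–09:30, 14:15–14:45, 17:30–19:00.
Viktor ∩ Liang ∩ Maya: 14:30–14:45, 17:30–19:00.
Windows ≥ 15 min: 14:30–14:45, 17:30–19:00.
Latest start in the last window 17:30–19:00 is 19:00 − 15 min = 18:45.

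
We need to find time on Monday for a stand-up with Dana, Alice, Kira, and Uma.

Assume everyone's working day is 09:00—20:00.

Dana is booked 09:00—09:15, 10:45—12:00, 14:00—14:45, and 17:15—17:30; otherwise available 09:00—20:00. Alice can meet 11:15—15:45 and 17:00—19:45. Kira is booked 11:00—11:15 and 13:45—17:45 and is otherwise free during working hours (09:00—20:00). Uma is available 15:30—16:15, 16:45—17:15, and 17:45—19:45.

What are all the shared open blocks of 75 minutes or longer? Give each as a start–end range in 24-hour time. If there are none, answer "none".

Dana free within 09:00–20:00: 09:15–10:45, 12:00–14:00, 14:45–17:15, 17:30–20:00.
Kira free within 09:00–20:00: 09:00–11:00, 11:15–13:45, 17:45–20:00.
Dana ∩ Alice: 12:00–14:00, 14:45–15:45, 17:00–17:15, 17:30–19:45.
Dana ∩ Alice ∩ Kira: 12:00–13:45, 17:45–19:45.
Dana ∩ Alice ∩ Kira ∩ Uma: 17:45–19:45.
Windows ≥ 75 min: 17:45–19:45.

17:45–19:45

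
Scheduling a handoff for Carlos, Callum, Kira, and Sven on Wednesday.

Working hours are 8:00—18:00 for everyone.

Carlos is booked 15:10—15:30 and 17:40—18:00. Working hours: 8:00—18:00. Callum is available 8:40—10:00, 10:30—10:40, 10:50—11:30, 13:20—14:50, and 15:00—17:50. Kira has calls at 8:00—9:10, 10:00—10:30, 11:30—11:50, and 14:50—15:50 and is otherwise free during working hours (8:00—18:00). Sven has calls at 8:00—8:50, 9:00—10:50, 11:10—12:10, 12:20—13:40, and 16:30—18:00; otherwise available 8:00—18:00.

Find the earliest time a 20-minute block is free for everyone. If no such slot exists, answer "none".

Carlos free within 08:00–18:00: 08:00–15:10, 15:30–17:40.
Kira free within 08:00–18:00: 09:10–10:00, 10:30–11:30, 11:50–14:50, 15:50–18:00.
Sven free within 08:00–18:00: 08:50–09:00, 10:50–11:10, 12:10–12:20, 13:40–16:30.
Carlos ∩ Callum: 08:40–10:00, 10:30–10:40, 10:50–11:30, 13:20–14:50, 15:00–15:10, 15:30–17:40.
Carlos ∩ Callum ∩ Kira: 09:10–10:00, 10:30–10:40, 10:50–11:30, 13:20–14:50, 15:50–17:40.
Carlos ∩ Callum ∩ Kira ∩ Sven: 10:50–11:10, 13:40–14:50, 15:50–16:30.
Windows ≥ 20 min: 10:50–11:10, 13:40–14:50, 15:50–16:30.
Earliest such window starts at 10:50.

10:50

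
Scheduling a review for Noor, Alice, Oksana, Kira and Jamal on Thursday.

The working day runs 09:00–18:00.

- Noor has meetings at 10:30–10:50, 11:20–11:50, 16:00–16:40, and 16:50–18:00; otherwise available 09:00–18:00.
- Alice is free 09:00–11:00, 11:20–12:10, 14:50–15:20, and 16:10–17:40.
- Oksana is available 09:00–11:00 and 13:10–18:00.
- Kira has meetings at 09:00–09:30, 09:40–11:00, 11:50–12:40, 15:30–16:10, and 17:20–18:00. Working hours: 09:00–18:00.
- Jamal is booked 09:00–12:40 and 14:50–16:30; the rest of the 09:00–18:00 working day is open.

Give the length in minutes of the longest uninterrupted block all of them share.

10 minutes

Noor free within 09:00–18:00: 09:00–10:30, 10:50–11:20, 11:50–16:00, 16:40–16:50.
Kira free within 09:00–18:00: 09:30–09:40, 11:00–11:50, 12:40–15:30, 16:10–17:20.
Jamal free within 09:00–18:00: 12:40–14:50, 16:30–18:00.
Noor ∩ Alice: 09:00–10:30, 10:50–11:00, 11:50–12:10, 14:50–15:20, 16:40–16:50.
Noor ∩ Alice ∩ Oksana: 09:00–10:30, 10:50–11:00, 14:50–15:20, 16:40–16:50.
Noor ∩ Alice ∩ Oksana ∩ Kira: 09:30–09:40, 14:50–15:20, 16:40–16:50.
Noor ∩ Alice ∩ Oksana ∩ Kira ∩ Jamal: 16:40–16:50.
Single common window of 10 minutes.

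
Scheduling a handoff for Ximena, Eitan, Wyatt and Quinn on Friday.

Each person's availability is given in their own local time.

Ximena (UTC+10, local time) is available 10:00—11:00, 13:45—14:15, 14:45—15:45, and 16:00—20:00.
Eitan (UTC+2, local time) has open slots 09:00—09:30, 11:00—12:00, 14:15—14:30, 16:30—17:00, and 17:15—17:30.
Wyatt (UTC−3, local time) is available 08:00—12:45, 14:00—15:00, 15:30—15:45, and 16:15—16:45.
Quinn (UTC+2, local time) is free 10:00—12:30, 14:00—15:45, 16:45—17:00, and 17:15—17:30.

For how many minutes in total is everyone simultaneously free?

0 minutes

Ximena → UTC: 00:00–01:00, 03:45–04:15, 04:45–05:45, 06:00–10:00.
Eitan → UTC: 07:00–07:30, 09:00–10:00, 12:15–12:30, 14:30–15:00, 15:15–15:30.
Wyatt → UTC: 11:00–15:45, 17:00–18:00, 18:30–18:45, 19:15–19:45.
Quinn → UTC: 08:00–10:30, 12:00–13:45, 14:45–15:00, 15:15–15:30.
Ximena ∩ Eitan: 07:00–07:30, 09:00–10:00.
Ximena ∩ Eitan ∩ Wyatt: (none).
Ximena ∩ Eitan ∩ Wyatt ∩ Quinn: (none).
Total common minutes: 0.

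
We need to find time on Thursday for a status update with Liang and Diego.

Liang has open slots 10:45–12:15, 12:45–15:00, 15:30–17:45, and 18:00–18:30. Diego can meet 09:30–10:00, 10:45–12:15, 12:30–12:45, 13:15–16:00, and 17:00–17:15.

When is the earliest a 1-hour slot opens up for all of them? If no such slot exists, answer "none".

10:45

Liang ∩ Diego: 10:45–12:15, 13:15–15:00, 15:30–16:00, 17:00–17:15.
Windows ≥ 60 min: 10:45–12:15, 13:15–15:00.
Earliest such window starts at 10:45.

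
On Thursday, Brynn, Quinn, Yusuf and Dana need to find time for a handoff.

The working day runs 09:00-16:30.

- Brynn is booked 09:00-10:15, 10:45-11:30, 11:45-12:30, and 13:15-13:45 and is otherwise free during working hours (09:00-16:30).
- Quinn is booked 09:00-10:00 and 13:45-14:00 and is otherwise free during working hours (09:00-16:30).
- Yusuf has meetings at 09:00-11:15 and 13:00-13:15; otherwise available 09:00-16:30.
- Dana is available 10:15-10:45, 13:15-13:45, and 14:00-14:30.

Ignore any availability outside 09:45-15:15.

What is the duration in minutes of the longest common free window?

Brynn free within 09:00–16:30: 10:15–10:45, 11:30–11:45, 12:30–13:15, 13:45–16:30.
Quinn free within 09:00–16:30: 10:00–13:45, 14:00–16:30.
Yusuf free within 09:00–16:30: 11:15–13:00, 13:15–16:30.
Brynn ∩ Quinn: 10:15–10:45, 11:30–11:45, 12:30–13:15, 14:00–16:30.
Brynn ∩ Quinn ∩ Yusuf: 11:30–11:45, 12:30–13:00, 14:00–16:30.
Brynn ∩ Quinn ∩ Yusuf ∩ Dana: 14:00–14:30.
Restricted to 09:45–15:15: 14:00–14:30.
Single common window of 30 minutes.

30 minutes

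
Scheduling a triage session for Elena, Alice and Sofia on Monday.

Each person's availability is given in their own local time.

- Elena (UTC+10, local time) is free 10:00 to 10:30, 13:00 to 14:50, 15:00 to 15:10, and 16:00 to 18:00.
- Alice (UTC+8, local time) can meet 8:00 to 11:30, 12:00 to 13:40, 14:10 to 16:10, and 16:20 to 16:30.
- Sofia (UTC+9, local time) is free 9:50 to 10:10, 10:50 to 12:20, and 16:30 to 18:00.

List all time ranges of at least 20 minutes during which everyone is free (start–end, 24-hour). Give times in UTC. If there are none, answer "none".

03:00–03:20, 07:30–08:00

Elena → UTC: 00:00–00:30, 03:00–04:50, 05:00–05:10, 06:00–08:00.
Alice → UTC: 00:00–03:30, 04:00–05:40, 06:10–08:10, 08:20–08:30.
Sofia → UTC: 00:50–01:10, 01:50–03:20, 07:30–09:00.
Elena ∩ Alice: 00:00–00:30, 03:00–03:30, 04:00–04:50, 05:00–05:10, 06:10–08:00.
Elena ∩ Alice ∩ Sofia: 03:00–03:20, 07:30–08:00.
Windows ≥ 20 min: 03:00–03:20, 07:30–08:00.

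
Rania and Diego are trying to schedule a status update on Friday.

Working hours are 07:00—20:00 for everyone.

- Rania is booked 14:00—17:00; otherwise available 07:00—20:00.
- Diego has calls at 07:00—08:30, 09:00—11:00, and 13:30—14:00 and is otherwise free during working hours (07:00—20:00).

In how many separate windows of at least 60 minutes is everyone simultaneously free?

Rania free within 07:00–20:00: 07:00–14:00, 17:00–20:00.
Diego free within 07:00–20:00: 08:30–09:00, 11:00–13:30, 14:00–20:00.
Rania ∩ Diego: 08:30–09:00, 11:00–13:30, 17:00–20:00.
Windows ≥ 60 min: 11:00–13:30, 17:00–20:00.
That's 2 windows.

2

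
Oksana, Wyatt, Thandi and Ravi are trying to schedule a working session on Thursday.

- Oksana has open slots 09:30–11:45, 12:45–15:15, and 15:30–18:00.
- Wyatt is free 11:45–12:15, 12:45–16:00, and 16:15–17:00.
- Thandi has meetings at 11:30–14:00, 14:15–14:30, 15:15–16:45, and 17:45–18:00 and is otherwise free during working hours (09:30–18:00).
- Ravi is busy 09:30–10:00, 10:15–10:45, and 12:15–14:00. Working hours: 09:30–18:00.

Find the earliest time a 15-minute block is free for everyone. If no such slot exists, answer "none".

14:00

Thandi free within 09:30–18:00: 09:30–11:30, 14:00–14:15, 14:30–15:15, 16:45–17:45.
Ravi free within 09:30–18:00: 10:00–10:15, 10:45–12:15, 14:00–18:00.
Oksana ∩ Wyatt: 12:45–15:15, 15:30–16:00, 16:15–17:00.
Oksana ∩ Wyatt ∩ Thandi: 14:00–14:15, 14:30–15:15, 16:45–17:00.
Oksana ∩ Wyatt ∩ Thandi ∩ Ravi: 14:00–14:15, 14:30–15:15, 16:45–17:00.
Windows ≥ 15 min: 14:00–14:15, 14:30–15:15, 16:45–17:00.
Earliest such window starts at 14:00.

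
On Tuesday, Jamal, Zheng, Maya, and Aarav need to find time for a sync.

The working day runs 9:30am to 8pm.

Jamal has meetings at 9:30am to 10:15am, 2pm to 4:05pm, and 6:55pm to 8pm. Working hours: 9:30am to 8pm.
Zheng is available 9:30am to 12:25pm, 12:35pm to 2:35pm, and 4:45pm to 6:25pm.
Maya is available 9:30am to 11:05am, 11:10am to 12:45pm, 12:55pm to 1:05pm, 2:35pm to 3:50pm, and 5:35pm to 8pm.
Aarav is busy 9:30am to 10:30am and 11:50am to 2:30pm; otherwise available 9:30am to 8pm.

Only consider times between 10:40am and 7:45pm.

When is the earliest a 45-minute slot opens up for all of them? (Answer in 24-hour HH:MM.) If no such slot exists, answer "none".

Jamal free within 09:30–20:00: 10:15–14:00, 16:05–18:55.
Aarav free within 09:30–20:00: 10:30–11:50, 14:30–20:00.
Jamal ∩ Zheng: 10:15–12:25, 12:35–14:00, 16:45–18:25.
Jamal ∩ Zheng ∩ Maya: 10:15–11:05, 11:10–12:25, 12:35–12:45, 12:55–13:05, 17:35–18:25.
Jamal ∩ Zheng ∩ Maya ∩ Aarav: 10:30–11:05, 11:10–11:50, 17:35–18:25.
Restricted to 10:40–19:45: 10:40–11:05, 11:10–11:50, 17:35–18:25.
Windows ≥ 45 min: 17:35–18:25.
Earliest such window starts at 17:35.

17:35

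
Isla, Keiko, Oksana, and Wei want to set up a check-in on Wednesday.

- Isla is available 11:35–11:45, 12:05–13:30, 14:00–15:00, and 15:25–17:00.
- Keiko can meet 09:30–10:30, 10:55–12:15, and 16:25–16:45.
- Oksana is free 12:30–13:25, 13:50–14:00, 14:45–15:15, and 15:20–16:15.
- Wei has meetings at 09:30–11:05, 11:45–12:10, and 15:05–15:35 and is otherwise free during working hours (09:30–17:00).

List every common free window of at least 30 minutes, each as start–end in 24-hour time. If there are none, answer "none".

Wei free within 09:30–17:00: 11:05–11:45, 12:10–15:05, 15:35–17:00.
Isla ∩ Keiko: 11:35–11:45, 12:05–12:15, 16:25–16:45.
Isla ∩ Keiko ∩ Oksana: (none).
Isla ∩ Keiko ∩ Oksana ∩ Wei: (none).
Windows ≥ 30 min: (none).

none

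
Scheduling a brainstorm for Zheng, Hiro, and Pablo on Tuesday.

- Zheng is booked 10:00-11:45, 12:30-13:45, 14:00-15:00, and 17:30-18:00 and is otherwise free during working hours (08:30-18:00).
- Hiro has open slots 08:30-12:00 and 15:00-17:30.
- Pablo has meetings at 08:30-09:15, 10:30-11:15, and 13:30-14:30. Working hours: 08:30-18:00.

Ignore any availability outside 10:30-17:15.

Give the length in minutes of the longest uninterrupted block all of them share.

135 minutes

Zheng free within 08:30–18:00: 08:30–10:00, 11:45–12:30, 13:45–14:00, 15:00–17:30.
Pablo free within 08:30–18:00: 09:15–10:30, 11:15–13:30, 14:30–18:00.
Zheng ∩ Hiro: 08:30–10:00, 11:45–12:00, 15:00–17:30.
Zheng ∩ Hiro ∩ Pablo: 09:15–10:00, 11:45–12:00, 15:00–17:30.
Restricted to 10:30–17:15: 11:45–12:00, 15:00–17:15.
Common window lengths: 15, 135 min; longest is 135.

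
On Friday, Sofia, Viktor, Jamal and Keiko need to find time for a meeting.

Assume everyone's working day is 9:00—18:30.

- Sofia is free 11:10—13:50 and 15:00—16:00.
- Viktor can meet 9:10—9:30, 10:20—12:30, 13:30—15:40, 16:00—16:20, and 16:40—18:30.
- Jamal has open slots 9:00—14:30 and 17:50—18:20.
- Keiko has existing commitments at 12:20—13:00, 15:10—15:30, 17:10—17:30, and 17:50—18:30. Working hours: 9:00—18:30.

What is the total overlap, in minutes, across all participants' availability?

Keiko free within 09:00–18:30: 09:00–12:20, 13:00–15:10, 15:30–17:10, 17:30–17:50.
Sofia ∩ Viktor: 11:10–12:30, 13:30–13:50, 15:00–15:40.
Sofia ∩ Viktor ∩ Jamal: 11:10–12:30, 13:30–13:50.
Sofia ∩ Viktor ∩ Jamal ∩ Keiko: 11:10–12:20, 13:30–13:50.
Total common minutes: 70 + 20 = 90.

90 minutes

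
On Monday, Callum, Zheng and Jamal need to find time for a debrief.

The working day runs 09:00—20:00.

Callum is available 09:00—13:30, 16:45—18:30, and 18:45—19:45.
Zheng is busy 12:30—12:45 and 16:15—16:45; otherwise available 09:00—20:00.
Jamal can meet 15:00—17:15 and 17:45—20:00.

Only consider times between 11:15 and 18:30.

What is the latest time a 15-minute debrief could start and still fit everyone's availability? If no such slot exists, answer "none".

18:15

Zheng free within 09:00–20:00: 09:00–12:30, 12:45–16:15, 16:45–20:00.
Callum ∩ Zheng: 09:00–12:30, 12:45–13:30, 16:45–18:30, 18:45–19:45.
Callum ∩ Zheng ∩ Jamal: 16:45–17:15, 17:45–18:30, 18:45–19:45.
Restricted to 11:15–18:30: 16:45–17:15, 17:45–18:30.
Windows ≥ 15 min: 16:45–17:15, 17:45–18:30.
Latest start in the last window 17:45–18:30 is 18:30 − 15 min = 18:15.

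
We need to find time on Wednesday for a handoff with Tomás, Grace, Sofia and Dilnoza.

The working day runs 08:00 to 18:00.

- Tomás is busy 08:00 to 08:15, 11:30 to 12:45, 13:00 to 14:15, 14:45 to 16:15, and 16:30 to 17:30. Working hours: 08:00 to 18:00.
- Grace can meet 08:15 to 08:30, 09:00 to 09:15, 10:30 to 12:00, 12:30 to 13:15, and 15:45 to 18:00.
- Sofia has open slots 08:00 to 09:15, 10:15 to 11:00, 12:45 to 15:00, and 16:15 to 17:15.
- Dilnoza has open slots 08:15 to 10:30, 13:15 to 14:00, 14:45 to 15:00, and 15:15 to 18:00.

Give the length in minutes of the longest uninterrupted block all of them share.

15 minutes

Tomás free within 08:00–18:00: 08:15–11:30, 12:45–13:00, 14:15–14:45, 16:15–16:30, 17:30–18:00.
Tomás ∩ Grace: 08:15–08:30, 09:00–09:15, 10:30–11:30, 12:45–13:00, 16:15–16:30, 17:30–18:00.
Tomás ∩ Grace ∩ Sofia: 08:15–08:30, 09:00–09:15, 10:30–11:00, 12:45–13:00, 16:15–16:30.
Tomás ∩ Grace ∩ Sofia ∩ Dilnoza: 08:15–08:30, 09:00–09:15, 16:15–16:30.
Common window lengths: 15, 15, 15 min; longest is 15.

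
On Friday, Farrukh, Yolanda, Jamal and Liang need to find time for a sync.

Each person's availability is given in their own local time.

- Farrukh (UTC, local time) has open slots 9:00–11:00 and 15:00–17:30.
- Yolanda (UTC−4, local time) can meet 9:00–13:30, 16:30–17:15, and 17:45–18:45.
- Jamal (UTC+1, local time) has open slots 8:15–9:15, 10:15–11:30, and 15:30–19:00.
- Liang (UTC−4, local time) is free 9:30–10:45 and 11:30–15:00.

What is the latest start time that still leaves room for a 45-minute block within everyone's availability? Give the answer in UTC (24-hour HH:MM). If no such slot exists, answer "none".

Farrukh → UTC: 09:00–11:00, 15:00–17:30.
Yolanda → UTC: 13:00–17:30, 20:30–21:15, 21:45–22:45.
Jamal → UTC: 07:15–08:15, 09:15–10:30, 14:30–18:00.
Liang → UTC: 13:30–14:45, 15:30–19:00.
Farrukh ∩ Yolanda: 15:00–17:30.
Farrukh ∩ Yolanda ∩ Jamal: 15:00–17:30.
Farrukh ∩ Yolanda ∩ Jamal ∩ Liang: 15:30–17:30.
Windows ≥ 45 min: 15:30–17:30.
Latest start in the last window 15:30–17:30 is 17:30 − 45 min = 16:45.

16:45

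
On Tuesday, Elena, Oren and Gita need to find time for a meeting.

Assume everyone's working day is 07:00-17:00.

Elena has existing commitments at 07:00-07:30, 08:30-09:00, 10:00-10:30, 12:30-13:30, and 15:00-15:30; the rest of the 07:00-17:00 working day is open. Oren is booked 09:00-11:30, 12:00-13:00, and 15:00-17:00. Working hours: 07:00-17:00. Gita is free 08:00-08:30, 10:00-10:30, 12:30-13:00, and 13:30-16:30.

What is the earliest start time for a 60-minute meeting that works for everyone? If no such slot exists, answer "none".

13:30

Elena free within 07:00–17:00: 07:30–08:30, 09:00–10:00, 10:30–12:30, 13:30–15:00, 15:30–17:00.
Oren free within 07:00–17:00: 07:00–09:00, 11:30–12:00, 13:00–15:00.
Elena ∩ Oren: 07:30–08:30, 11:30–12:00, 13:30–15:00.
Elena ∩ Oren ∩ Gita: 08:00–08:30, 13:30–15:00.
Windows ≥ 60 min: 13:30–15:00.
Earliest such window starts at 13:30.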